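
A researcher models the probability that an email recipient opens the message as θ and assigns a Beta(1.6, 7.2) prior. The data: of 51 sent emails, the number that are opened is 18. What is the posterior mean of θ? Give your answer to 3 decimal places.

The binomial likelihood is conjugate to the Beta prior: with 18 successes and 33 failures, the posterior is Beta(1.6+18, 7.2+33) = Beta(19.6, 40.2).
Posterior mean = α/(α+β) = 19.6/59.8 = 0.328.

Posterior mean ≈ 0.328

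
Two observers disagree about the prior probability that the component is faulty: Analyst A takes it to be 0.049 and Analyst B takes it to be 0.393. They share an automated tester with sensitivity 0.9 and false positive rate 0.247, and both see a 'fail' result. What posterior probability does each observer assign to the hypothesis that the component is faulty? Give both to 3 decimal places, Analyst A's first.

Analyst A: 0.158; Analyst B: 0.702

The likelihood ratio for a 'fail' result is 0.9/0.247 = 3.6437.
Analyst A: prior odds 0.049/0.951 = 0.051525; posterior odds 0.18774; posterior probability 0.158.
Analyst B: prior odds 0.393/0.607 = 0.64745; posterior odds 2.3591; posterior probability 0.702.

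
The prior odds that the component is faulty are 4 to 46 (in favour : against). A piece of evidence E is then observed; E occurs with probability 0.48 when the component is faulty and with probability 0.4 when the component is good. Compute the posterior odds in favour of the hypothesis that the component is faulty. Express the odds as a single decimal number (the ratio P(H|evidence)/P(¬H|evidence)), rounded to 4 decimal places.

Posterior odds ≈ 0.1043

Prior odds = 4/46 = 0.086957.
Likelihood ratio for E = 0.48/0.4 = 1.2000.
Posterior odds = prior odds × LR = 0.10435.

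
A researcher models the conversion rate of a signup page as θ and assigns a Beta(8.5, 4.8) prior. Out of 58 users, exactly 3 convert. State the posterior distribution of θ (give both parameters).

Observing 3 successes and 55 failures updates Beta(8.5, 4.8) by adding the success and failure counts to the two shape parameters: α = 8.5+3 = 11.5, β = 4.8+55 = 59.8.

Posterior: Beta(11.5, 59.8)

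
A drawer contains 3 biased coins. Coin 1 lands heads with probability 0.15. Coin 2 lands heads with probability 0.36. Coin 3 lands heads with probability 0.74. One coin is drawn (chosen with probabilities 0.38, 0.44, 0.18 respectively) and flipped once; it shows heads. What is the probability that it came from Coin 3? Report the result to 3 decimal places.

Posterior probability ≈ 0.382

P(heads|C1) = 0.15; P(heads|C2) = 0.36; P(heads|C3) = 0.74.
Prior × likelihood for each source: 0.38·0.15=0.05700, 0.44·0.36=0.1584, 0.18·0.74=0.1332. Summing gives P(heads) = 0.34860.
P(Coin 3 | heads) = 0.1332 / 0.34860 = 0.382.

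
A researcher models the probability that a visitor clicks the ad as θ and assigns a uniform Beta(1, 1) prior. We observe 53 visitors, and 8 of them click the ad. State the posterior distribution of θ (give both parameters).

Observing 8 successes and 45 failures updates Beta(1, 1) by adding the success and failure counts to the two shape parameters: α = 1+8 = 9, β = 1+45 = 46.

Posterior: Beta(9, 46)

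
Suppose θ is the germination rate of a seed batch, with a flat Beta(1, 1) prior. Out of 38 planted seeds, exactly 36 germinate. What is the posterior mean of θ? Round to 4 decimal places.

Posterior mean ≈ 0.9250

The binomial likelihood is conjugate to the Beta prior: with 36 successes and 2 failures, the posterior is Beta(1+36, 1+2) = Beta(37, 3).
E[θ | data] = 37/(37+3) = 0.9250.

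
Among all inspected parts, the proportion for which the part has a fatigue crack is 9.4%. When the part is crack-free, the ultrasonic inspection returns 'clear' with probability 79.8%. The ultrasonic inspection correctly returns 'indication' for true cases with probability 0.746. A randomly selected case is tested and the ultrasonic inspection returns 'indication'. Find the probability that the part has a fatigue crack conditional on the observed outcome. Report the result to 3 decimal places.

Let H be the event that the part has a fatigue crack. P(H) = 0.094, so P(¬H) = 0.906. With E the 'indication' result, P(E|H) = 0.746 and P(E|¬H) = 0.202.
P(E) = 0.746·0.094 + 0.202·0.906 = 0.070124 + 0.18301 = 0.25314.
By Bayes' theorem, P(H|E) = 0.070124 / 0.25314 = 0.277.

P(H | E) ≈ 0.277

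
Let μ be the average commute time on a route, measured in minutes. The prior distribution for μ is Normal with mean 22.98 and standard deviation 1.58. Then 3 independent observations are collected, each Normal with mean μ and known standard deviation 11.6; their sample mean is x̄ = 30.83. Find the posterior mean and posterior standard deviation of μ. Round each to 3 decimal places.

Posterior mean ≈ 23.394; posterior SD ≈ 1.538

With known σ, the Normal prior is conjugate. Weight on the data is w = (n/σ²)/(n/σ² + 1/τ₀²) = 0.0222949/(0.0222949+0.400577) = 0.052723.
Posterior mean = w·x̄ + (1−w)·μ₀ = 0.052723·30.83 + 0.94728·22.98 = 23.394. Posterior variance = 1/(0.0222949+0.400577) = 2.36478, so SD = 1.538.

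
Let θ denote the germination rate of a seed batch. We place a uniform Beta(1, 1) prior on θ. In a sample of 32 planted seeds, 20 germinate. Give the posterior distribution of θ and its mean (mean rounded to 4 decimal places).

Observing 20 successes and 12 failures updates Beta(1, 1) by adding the success and failure counts to the two shape parameters: α = 1+20 = 21, β = 1+12 = 13.
Posterior mean = α/(α+β) = 21/34 = 0.6176.

Posterior: Beta(21, 13); mean ≈ 0.6176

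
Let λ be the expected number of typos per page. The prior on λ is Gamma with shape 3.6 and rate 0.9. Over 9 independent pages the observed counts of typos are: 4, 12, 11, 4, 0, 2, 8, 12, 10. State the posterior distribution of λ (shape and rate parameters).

Total count ∑xᵢ = 63 over n = 9 pages.
Gamma is conjugate to the Poisson likelihood: posterior is Gamma(shape = 3.6+63 = 66.6, rate = 0.9+9 = 9.9).

Posterior: Gamma(shape=66.6, rate=9.9)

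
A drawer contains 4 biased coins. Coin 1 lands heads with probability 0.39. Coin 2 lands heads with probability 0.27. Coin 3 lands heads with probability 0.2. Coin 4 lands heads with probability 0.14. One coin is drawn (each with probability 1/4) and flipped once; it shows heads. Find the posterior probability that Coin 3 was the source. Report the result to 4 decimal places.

Posterior probability ≈ 0.2000

P(heads|C1) = 0.39; P(heads|C2) = 0.27; P(heads|C3) = 0.2; P(heads|C4) = 0.14.
Prior × likelihood for each source: 0.25·0.39=0.09750, 0.25·0.27=0.06750, 0.25·0.2=0.05000, 0.25·0.14=0.03500. Summing gives P(heads) = 0.25000.
P(Coin 3 | heads) = 0.05000 / 0.25000 = 0.2000.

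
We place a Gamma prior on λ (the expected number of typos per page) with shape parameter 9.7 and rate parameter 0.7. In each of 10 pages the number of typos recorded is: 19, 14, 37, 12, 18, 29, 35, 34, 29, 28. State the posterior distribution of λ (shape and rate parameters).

Posterior: Gamma(shape=264.7, rate=10.7)

Total count ∑xᵢ = 255 over n = 10 pages.
Gamma is conjugate to the Poisson likelihood: posterior is Gamma(shape = 9.7+255 = 264.7, rate = 0.7+10 = 10.7).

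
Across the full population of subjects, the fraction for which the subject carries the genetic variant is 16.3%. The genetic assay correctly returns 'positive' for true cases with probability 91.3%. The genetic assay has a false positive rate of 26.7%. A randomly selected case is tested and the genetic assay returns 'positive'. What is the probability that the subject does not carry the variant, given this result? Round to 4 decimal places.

P(¬H | E) ≈ 0.6003

Write H for 'the subject carries the genetic variant'. Prior odds H:¬H = 0.163/0.837 = 0.19474. For the 'positive' outcome, the likelihood ratio is 0.913/0.267 = 3.4195.
Posterior odds = 0.19474 × 3.4195 = 0.66592, so P(H|E) = 0.66592/(1+0.66592) = 0.3997. Then P(¬H|E) = 1 − 0.3997 = 0.6003.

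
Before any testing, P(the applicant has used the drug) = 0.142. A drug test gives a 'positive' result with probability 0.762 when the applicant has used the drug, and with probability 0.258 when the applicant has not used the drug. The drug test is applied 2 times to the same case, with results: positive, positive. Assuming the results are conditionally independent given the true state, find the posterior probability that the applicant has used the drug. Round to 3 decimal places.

Let H be the event that the applicant has used the drug; start with P(H) = 0.142. P('positive'|H) = 0.762, P('positive'|¬H) = 0.258.
Update on result 1 ('positive'): P(H) ← 0.762·0.1420 / (0.762·0.1420 + 0.258·0.8580) = 0.10820/0.32957 = 0.3283.
Update on result 2 ('positive'): P(H) ← 0.762·0.3283 / (0.762·0.3283 + 0.258·0.6717) = 0.25018/0.42347 = 0.5908.

Posterior P(H) ≈ 0.591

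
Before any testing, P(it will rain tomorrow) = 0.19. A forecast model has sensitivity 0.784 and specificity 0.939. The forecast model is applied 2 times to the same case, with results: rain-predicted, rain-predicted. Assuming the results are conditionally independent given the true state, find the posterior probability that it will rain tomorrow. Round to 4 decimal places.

Posterior P(H) ≈ 0.9748

With H the event that it will rain tomorrow, the joint likelihood of the observed sequence is P(data|H) = 0.784·0.784 = 0.61466 and P(data|¬H) = 0.061·0.061 = 0.0037210.
Bayes: P(H|data) = 0.19·0.61466 / (0.19·0.61466 + 0.81·0.0037210) = 0.11678/0.11980 = 0.9748.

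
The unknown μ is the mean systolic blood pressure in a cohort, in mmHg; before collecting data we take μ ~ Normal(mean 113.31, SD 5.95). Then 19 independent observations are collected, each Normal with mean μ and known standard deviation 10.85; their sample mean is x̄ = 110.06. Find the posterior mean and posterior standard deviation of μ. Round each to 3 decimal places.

With known σ, the Normal prior is conjugate. Weight on the data is w = (n/σ²)/(n/σ² + 1/τ₀²) = 0.161397/(0.161397+0.0282466) = 0.85105.
Posterior mean = w·x̄ + (1−w)·μ₀ = 0.85105·110.06 + 0.14895·113.31 = 110.544. Posterior variance = 1/(0.161397+0.0282466) = 5.27306, so SD = 2.296.

Posterior mean ≈ 110.544; posterior SD ≈ 2.296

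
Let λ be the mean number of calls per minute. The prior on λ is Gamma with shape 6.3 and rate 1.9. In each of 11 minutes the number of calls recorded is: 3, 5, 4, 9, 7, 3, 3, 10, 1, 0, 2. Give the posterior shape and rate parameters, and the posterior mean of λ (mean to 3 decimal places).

The Poisson likelihood adds the total count to the shape and the number of exposure periods to the rate. Here ∑xᵢ = 47 and n = 11, so shape 6.3→53.3 and rate 1.9→12.9.
Posterior mean = shape/rate = 53.3/12.9 = 4.132.

Posterior: Gamma(shape=53.3, rate=12.9); mean ≈ 4.132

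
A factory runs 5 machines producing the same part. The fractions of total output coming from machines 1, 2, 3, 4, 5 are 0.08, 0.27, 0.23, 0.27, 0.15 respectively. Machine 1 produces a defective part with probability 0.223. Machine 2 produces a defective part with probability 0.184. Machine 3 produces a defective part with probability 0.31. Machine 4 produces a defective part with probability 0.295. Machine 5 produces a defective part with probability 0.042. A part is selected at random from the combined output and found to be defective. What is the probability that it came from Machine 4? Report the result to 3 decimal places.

Posterior probability ≈ 0.354

P(defective|M1) = 0.223; P(defective|M2) = 0.184; P(defective|M3) = 0.31; P(defective|M4) = 0.295; P(defective|M5) = 0.042.
Prior × likelihood for each source: 0.08·0.223=0.01784, 0.27·0.184=0.04968, 0.23·0.31=0.07130, 0.27·0.295=0.07965, 0.15·0.042=0.006300. Summing gives P(defective) = 0.22477.
P(Machine 4 | defective) = 0.07965 / 0.22477 = 0.354.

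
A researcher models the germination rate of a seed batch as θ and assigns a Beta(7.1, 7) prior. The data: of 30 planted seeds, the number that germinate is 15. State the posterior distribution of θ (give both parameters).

Posterior: Beta(22.1, 22)

Observing 15 successes and 15 failures updates Beta(7.1, 7) by adding the success and failure counts to the two shape parameters: α = 7.1+15 = 22.1, β = 7+15 = 22.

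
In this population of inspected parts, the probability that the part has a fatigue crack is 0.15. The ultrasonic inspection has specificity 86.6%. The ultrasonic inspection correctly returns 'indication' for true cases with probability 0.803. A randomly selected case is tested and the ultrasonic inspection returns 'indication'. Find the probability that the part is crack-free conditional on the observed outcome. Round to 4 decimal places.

Write H for 'the part has a fatigue crack'. Prior odds H:¬H = 0.15/0.85 = 0.17647. For the 'indication' outcome, the likelihood ratio is 0.803/0.134 = 5.9925.
Posterior odds = 0.17647 × 5.9925 = 1.0575, so P(H|E) = 1.0575/(1+1.0575) = 0.5140. Then P(¬H|E) = 1 − 0.5140 = 0.4860.

P(¬H | E) ≈ 0.4860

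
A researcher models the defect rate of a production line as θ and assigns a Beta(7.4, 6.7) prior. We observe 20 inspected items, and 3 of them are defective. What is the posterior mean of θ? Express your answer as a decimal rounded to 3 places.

Posterior mean ≈ 0.305

Observing 3 successes and 17 failures updates Beta(7.4, 6.7) by adding the success and failure counts to the two shape parameters: α = 7.4+3 = 10.4, β = 6.7+17 = 23.7.
Posterior mean = α/(α+β) = 10.4/34.1 = 0.305.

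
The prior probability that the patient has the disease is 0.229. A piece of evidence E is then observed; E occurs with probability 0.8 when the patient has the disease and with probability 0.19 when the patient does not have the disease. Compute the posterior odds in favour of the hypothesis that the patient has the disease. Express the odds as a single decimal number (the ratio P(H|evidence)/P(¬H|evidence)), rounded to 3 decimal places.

Prior odds = 0.229/(1−0.229) = 0.29702. In log-odds, ln(0.29702) = -1.2140.
Add log likelihood ratio: ln(4.2105) = 1.4376.
Posterior log-odds = 0.22362, so posterior odds = exp(0.22362) = 1.2506.

Posterior odds ≈ 1.251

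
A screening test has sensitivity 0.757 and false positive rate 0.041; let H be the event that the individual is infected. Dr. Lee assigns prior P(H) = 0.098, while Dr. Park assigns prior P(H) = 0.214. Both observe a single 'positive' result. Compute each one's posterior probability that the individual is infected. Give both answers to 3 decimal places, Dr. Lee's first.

Dr. Lee: 0.667; Dr. Park: 0.834

P('+'|H) = 0.757, P('+'|¬H) = 0.041.
Dr. Lee: numerator 0.757·0.098 = 0.074186; evidence = 0.074186+0.041·0.902 = 0.11117; posterior = 0.667.
Dr. Park: numerator 0.757·0.214 = 0.16200; evidence = 0.16200+0.041·0.786 = 0.19422; posterior = 0.834.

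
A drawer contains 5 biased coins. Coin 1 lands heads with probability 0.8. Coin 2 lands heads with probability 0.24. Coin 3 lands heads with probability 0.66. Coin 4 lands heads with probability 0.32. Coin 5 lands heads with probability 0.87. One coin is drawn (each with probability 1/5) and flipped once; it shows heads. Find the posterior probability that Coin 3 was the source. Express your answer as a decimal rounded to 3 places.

Posterior probability ≈ 0.228

P(heads|C1) = 0.8; P(heads|C2) = 0.24; P(heads|C3) = 0.66; P(heads|C4) = 0.32; P(heads|C5) = 0.87.
Prior × likelihood for each source: 0.2·0.8=0.1600, 0.2·0.24=0.04800, 0.2·0.66=0.1320, 0.2·0.32=0.06400, 0.2·0.87=0.1740. Summing gives P(heads) = 0.57800.
P(Coin 3 | heads) = 0.1320 / 0.57800 = 0.228.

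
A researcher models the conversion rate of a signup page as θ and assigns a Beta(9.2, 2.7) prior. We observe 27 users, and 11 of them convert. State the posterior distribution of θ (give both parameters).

Posterior: Beta(20.2, 18.7)

Observing 11 successes and 16 failures updates Beta(9.2, 2.7) by adding the success and failure counts to the two shape parameters: α = 9.2+11 = 20.2, β = 2.7+16 = 18.7.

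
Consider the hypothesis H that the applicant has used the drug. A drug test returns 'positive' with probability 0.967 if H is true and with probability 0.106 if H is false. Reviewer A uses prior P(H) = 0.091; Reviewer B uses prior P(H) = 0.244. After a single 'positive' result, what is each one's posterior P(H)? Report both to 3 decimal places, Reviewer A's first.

The likelihood ratio for a 'positive' result is 0.967/0.106 = 9.1226.
Reviewer A: prior odds 0.091/0.909 = 0.10011; posterior odds 0.91327; posterior probability 0.477.
Reviewer B: prior odds 0.244/0.756 = 0.32275; posterior odds 2.9443; posterior probability 0.746.

Reviewer A: 0.477; Reviewer B: 0.746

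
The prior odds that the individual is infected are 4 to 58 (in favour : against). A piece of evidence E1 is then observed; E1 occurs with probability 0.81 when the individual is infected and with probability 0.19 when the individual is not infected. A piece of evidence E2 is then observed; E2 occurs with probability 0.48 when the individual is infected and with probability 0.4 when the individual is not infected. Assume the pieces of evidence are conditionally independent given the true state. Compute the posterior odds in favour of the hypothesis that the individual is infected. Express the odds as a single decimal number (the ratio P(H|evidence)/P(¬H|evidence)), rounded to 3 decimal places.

Prior odds = 4/58 = 0.068966.
Likelihood ratio for E1 = 0.81/0.19 = 4.2632.
Likelihood ratio for E2 = 0.48/0.4 = 1.2000.
Posterior odds = prior odds × LR₁ × LR₂ = 0.35281.

Posterior odds ≈ 0.353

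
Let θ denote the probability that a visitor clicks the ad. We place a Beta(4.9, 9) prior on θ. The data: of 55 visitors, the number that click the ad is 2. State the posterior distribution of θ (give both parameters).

The binomial likelihood is conjugate to the Beta prior: with 2 successes and 53 failures, the posterior is Beta(4.9+2, 9+53) = Beta(6.9, 62).

Posterior: Beta(6.9, 62)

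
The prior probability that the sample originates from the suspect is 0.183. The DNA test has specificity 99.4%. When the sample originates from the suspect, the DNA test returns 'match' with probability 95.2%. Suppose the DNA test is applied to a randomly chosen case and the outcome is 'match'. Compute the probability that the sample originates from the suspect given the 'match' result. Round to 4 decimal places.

Write H for 'the sample originates from the suspect'. Prior odds H:¬H = 0.183/0.817 = 0.22399. For the 'match' outcome, the likelihood ratio is 0.952/0.006 = 158.67.
Posterior odds = 0.22399 × 158.67 = 35.540, so P(H|E) = 35.540/(1+35.540) = 0.9726.

P(H | E) ≈ 0.9726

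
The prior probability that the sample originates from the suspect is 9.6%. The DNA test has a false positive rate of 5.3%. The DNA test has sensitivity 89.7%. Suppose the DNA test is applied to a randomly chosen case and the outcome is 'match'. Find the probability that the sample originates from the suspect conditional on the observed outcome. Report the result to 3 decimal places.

P(H | E) ≈ 0.643

Write H for 'the sample originates from the suspect'. Prior odds H:¬H = 0.096/0.904 = 0.10619. For the 'match' outcome, the likelihood ratio is 0.897/0.053 = 16.925.
Posterior odds = 0.10619 × 16.925 = 1.7973, so P(H|E) = 1.7973/(1+1.7973) = 0.643.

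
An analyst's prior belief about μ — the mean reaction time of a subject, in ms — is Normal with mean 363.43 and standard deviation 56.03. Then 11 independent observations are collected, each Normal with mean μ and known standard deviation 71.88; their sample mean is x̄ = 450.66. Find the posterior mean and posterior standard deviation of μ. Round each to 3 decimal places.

Posterior mean ≈ 439.307; posterior SD ≈ 20.213

Prior precision 1/τ₀² = 1/56.03² = 0.00031854; data precision n/σ² = 11/71.88² = 0.00212900.
Posterior precision = 0.00031854 + 0.00212900 = 0.00244754, giving posterior SD = 1/√0.00244754 = 20.213.
Posterior mean = (0.00031854·363.43 + 0.00212900·450.66) / 0.00244754 = 439.307.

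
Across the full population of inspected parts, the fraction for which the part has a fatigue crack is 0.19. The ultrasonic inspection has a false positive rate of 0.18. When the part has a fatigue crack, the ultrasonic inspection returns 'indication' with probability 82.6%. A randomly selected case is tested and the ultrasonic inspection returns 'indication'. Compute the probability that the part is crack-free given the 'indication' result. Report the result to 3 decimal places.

Let H be the event that the part has a fatigue crack. P(H) = 0.19, so P(¬H) = 0.81. With E the 'indication' result, P(E|H) = 0.826 and P(E|¬H) = 0.18.
P(E) = 0.826·0.19 + 0.18·0.81 = 0.15694 + 0.14580 = 0.30274.
By Bayes' theorem, P(H|E) = 0.15694 / 0.30274 = 0.518. Hence P(¬H|E) = 1 − 0.518 = 0.482.

P(¬H | E) ≈ 0.482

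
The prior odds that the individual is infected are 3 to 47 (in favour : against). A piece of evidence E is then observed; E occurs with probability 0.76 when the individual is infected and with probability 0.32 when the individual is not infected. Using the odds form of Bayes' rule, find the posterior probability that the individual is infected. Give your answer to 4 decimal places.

Prior odds = 3/47 = 0.063830.
Likelihood ratio for E = 0.76/0.32 = 2.3750.
Posterior odds = prior odds × LR = 0.15160.
Posterior probability = odds/(1+odds) = 0.15160/1.1516 = 0.1316.

Posterior probability ≈ 0.1316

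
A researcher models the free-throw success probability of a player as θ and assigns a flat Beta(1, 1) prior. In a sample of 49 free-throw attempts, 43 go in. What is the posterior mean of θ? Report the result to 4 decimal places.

Posterior mean ≈ 0.8627

The binomial likelihood is conjugate to the Beta prior: with 43 successes and 6 failures, the posterior is Beta(1+43, 1+6) = Beta(44, 7).
Posterior mean = α/(α+β) = 44/51 = 0.8627.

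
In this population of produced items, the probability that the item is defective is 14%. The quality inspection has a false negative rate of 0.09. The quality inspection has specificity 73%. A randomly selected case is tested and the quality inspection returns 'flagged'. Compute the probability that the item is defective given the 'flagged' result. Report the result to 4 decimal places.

Let H be the event that the item is defective. P(H) = 0.14, so P(¬H) = 0.86. With E the 'flagged' result, P(E|H) = 0.91 and P(E|¬H) = 0.27.
P(E) = 0.91·0.14 + 0.27·0.86 = 0.12740 + 0.23220 = 0.35960.
By Bayes' theorem, P(H|E) = 0.12740 / 0.35960 = 0.3543.

P(H | E) ≈ 0.3543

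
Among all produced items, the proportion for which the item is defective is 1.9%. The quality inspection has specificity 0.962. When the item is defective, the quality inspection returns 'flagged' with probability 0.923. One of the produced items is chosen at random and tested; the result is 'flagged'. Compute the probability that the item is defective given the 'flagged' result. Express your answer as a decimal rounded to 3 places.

Write H for 'the item is defective'. Prior odds H:¬H = 0.019/0.981 = 0.019368. For the 'flagged' outcome, the likelihood ratio is 0.923/0.038 = 24.289.
Posterior odds = 0.019368 × 24.289 = 0.47044, so P(H|E) = 0.47044/(1+0.47044) = 0.320.

P(H | E) ≈ 0.320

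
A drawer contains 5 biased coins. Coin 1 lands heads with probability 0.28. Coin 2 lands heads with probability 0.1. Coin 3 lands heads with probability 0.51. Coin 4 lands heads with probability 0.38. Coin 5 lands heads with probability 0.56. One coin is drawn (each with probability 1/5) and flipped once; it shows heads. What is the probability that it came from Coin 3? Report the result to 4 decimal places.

P(heads|C1) = 0.28; P(heads|C2) = 0.1; P(heads|C3) = 0.51; P(heads|C4) = 0.38; P(heads|C5) = 0.56.
Prior × likelihood for each source: 0.2·0.28=0.05600, 0.2·0.1=0.02000, 0.2·0.51=0.1020, 0.2·0.38=0.07600, 0.2·0.56=0.1120. Summing gives P(heads) = 0.36600.
P(Coin 3 | heads) = 0.1020 / 0.36600 = 0.2787.

Posterior probability ≈ 0.2787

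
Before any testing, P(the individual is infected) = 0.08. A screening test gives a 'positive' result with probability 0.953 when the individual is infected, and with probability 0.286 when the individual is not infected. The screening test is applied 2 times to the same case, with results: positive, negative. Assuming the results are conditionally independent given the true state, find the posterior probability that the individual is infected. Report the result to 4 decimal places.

Posterior P(H) ≈ 0.0187

With H the event that the individual is infected, the joint likelihood of the observed sequence is P(data|H) = 0.953·0.047 = 0.044791 and P(data|¬H) = 0.286·0.714 = 0.20420.
Bayes: P(H|data) = 0.08·0.044791 / (0.08·0.044791 + 0.92·0.20420) = 0.0035833/0.19145 = 0.0187.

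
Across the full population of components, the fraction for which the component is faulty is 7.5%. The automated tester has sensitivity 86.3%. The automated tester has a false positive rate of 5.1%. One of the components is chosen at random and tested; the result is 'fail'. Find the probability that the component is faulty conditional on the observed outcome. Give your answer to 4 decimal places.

Write H for 'the component is faulty'. Prior odds H:¬H = 0.075/0.925 = 0.081081. For the 'fail' outcome, the likelihood ratio is 0.863/0.051 = 16.922.
Posterior odds = 0.081081 × 16.922 = 1.3720, so P(H|E) = 1.3720/(1+1.3720) = 0.5784.

P(H | E) ≈ 0.5784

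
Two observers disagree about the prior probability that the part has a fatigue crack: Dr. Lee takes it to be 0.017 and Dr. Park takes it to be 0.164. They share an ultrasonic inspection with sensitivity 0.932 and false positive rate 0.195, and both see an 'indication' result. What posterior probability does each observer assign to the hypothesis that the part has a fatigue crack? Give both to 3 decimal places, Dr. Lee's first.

Dr. Lee: 0.076; Dr. Park: 0.484

P('+'|H) = 0.932, P('+'|¬H) = 0.195.
Dr. Lee: numerator 0.932·0.017 = 0.015844; evidence = 0.015844+0.195·0.983 = 0.20753; posterior = 0.076.
Dr. Park: numerator 0.932·0.164 = 0.15285; evidence = 0.15285+0.195·0.836 = 0.31587; posterior = 0.484.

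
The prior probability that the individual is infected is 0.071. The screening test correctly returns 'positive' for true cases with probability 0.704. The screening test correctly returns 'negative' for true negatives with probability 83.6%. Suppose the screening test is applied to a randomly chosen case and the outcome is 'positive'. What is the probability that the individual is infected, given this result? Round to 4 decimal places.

Write H for 'the individual is infected'. Prior odds H:¬H = 0.071/0.929 = 0.076426. For the 'positive' outcome, the likelihood ratio is 0.704/0.164 = 4.2927.
Posterior odds = 0.076426 × 4.2927 = 0.32807, so P(H|E) = 0.32807/(1+0.32807) = 0.2470.

P(H | E) ≈ 0.2470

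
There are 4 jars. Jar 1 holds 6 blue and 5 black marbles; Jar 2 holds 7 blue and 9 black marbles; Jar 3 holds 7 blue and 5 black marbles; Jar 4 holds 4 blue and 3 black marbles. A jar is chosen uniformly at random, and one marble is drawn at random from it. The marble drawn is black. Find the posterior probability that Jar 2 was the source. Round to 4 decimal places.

P(black|Jar 1) = 0.4545; P(black|Jar 2) = 0.5625; P(black|Jar 3) = 0.4167; P(black|Jar 4) = 0.4286.
Prior × likelihood for each source: 0.25·0.4545=0.1136, 0.25·0.5625=0.1406, 0.25·0.4167=0.1042, 0.25·0.4286=0.1071. Summing gives P(black) = 0.46557.
P(Jar 2 | black) = 0.1406 / 0.46557 = 0.3020.

Posterior probability ≈ 0.3020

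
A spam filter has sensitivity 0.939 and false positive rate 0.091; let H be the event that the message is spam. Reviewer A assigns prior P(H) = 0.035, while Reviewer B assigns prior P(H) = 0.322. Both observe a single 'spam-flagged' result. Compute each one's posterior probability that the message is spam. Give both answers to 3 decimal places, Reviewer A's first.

P('+'|H) = 0.939, P('+'|¬H) = 0.091.
Reviewer A: numerator 0.939·0.035 = 0.032865; evidence = 0.032865+0.091·0.965 = 0.12068; posterior = 0.272.
Reviewer B: numerator 0.939·0.322 = 0.30236; evidence = 0.30236+0.091·0.678 = 0.36406; posterior = 0.831.

Reviewer A: 0.272; Reviewer B: 0.831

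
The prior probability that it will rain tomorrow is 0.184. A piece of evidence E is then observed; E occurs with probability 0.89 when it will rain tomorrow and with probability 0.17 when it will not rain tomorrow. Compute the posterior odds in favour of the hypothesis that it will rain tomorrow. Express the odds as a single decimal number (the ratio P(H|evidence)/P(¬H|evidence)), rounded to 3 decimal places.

Prior odds = 0.184/(1−0.184) = 0.22549.
Likelihood ratio for E = 0.89/0.17 = 5.2353.
Posterior odds = prior odds × LR = 1.1805.

Posterior odds ≈ 1.181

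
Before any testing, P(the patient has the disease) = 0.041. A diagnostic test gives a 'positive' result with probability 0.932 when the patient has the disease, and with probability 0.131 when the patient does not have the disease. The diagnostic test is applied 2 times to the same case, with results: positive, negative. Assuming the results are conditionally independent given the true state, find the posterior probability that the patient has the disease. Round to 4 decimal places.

Posterior P(H) ≈ 0.0232

With H the event that the patient has the disease, the joint likelihood of the observed sequence is P(data|H) = 0.932·0.068 = 0.063376 and P(data|¬H) = 0.131·0.869 = 0.11384.
Bayes: P(H|data) = 0.041·0.063376 / (0.041·0.063376 + 0.959·0.11384) = 0.0025984/0.11177 = 0.0232.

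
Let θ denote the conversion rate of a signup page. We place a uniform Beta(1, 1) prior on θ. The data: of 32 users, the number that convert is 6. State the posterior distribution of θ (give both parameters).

Observing 6 successes and 26 failures updates Beta(1, 1) by adding the success and failure counts to the two shape parameters: α = 1+6 = 7, β = 1+26 = 27.

Posterior: Beta(7, 27)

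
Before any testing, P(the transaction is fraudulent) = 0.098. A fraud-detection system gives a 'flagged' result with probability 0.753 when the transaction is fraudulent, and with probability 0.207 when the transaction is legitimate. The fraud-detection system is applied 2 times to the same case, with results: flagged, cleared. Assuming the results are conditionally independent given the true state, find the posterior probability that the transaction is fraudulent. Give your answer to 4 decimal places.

Posterior P(H) ≈ 0.1096

With H the event that the transaction is fraudulent, the joint likelihood of the observed sequence is P(data|H) = 0.753·0.247 = 0.18599 and P(data|¬H) = 0.207·0.793 = 0.16415.
Bayes: P(H|data) = 0.098·0.18599 / (0.098·0.18599 + 0.902·0.16415) = 0.018227/0.16629 = 0.1096.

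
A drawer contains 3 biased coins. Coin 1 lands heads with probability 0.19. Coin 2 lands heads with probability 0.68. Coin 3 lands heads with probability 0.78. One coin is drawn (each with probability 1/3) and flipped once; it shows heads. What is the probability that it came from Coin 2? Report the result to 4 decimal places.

Tabulate prior·likelihood by source: [1] prior 0.333333, lik 0.19, product 0.06333; [2] prior 0.333333, lik 0.68, product 0.2267; [3] prior 0.333333, lik 0.78, product 0.2600.
Normalizing constant = 0.55000; the posterior for Coin 2 is its product over the sum, 0.2267/0.55000 = 0.4121.

Posterior probability ≈ 0.4121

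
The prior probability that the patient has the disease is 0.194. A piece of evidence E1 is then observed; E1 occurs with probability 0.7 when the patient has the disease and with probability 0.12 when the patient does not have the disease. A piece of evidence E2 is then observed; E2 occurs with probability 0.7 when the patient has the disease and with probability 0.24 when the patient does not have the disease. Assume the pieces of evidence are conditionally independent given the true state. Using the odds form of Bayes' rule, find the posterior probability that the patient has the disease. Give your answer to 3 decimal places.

Prior odds = 0.194/(1−0.194) = 0.24069.
Likelihood ratio for E1 = 0.7/0.12 = 5.8333.
Likelihood ratio for E2 = 0.7/0.24 = 2.9167.
Posterior odds = prior odds × LR₁ × LR₂ = 4.0952.
Posterior probability = odds/(1+odds) = 4.0952/5.0952 = 0.804.

Posterior probability ≈ 0.804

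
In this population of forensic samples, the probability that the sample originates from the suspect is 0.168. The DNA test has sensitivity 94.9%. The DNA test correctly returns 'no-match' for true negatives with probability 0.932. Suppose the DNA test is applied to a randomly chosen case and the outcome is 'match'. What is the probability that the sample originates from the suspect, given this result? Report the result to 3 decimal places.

P(H | E) ≈ 0.738

Write H for 'the sample originates from the suspect'. Prior odds H:¬H = 0.168/0.832 = 0.20192. For the 'match' outcome, the likelihood ratio is 0.949/0.068 = 13.956.
Posterior odds = 0.20192 × 13.956 = 2.8180, so P(H|E) = 2.8180/(1+2.8180) = 0.738.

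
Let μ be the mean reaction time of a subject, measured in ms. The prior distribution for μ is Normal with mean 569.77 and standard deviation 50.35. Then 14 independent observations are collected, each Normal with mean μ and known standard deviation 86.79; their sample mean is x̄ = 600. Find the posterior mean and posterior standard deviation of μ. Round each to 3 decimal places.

Posterior mean ≈ 594.707; posterior SD ≈ 21.067

Prior precision 1/τ₀² = 1/50.35² = 0.00039446; data precision n/σ² = 14/86.79² = 0.00185861.
Posterior precision = 0.00039446 + 0.00185861 = 0.00225307, giving posterior SD = 1/√0.00225307 = 21.067.
Posterior mean = (0.00039446·569.77 + 0.00185861·600) / 0.00225307 = 594.707.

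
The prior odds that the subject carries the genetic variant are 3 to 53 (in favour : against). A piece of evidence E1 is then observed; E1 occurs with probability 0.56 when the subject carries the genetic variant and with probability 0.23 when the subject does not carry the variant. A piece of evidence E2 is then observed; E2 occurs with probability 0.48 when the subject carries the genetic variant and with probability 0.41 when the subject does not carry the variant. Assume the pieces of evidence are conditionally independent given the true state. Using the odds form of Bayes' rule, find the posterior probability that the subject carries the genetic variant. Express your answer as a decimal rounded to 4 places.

Prior odds = 3/53 = 0.056604.
Likelihood ratio for E1 = 0.56/0.23 = 2.4348.
Likelihood ratio for E2 = 0.48/0.41 = 1.1707.
Posterior odds = prior odds × LR₁ × LR₂ = 0.16135.
Posterior probability = odds/(1+odds) = 0.16135/1.1613 = 0.1389.

Posterior probability ≈ 0.1389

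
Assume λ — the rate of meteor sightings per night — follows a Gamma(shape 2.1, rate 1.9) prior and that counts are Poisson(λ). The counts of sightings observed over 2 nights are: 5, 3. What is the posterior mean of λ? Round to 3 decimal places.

The Poisson likelihood adds the total count to the shape and the number of exposure periods to the rate. Here ∑xᵢ = 8 and n = 2, so shape 2.1→10.1 and rate 1.9→3.9.
Posterior mean = shape/rate = 10.1/3.9 = 2.590.

Posterior mean ≈ 2.590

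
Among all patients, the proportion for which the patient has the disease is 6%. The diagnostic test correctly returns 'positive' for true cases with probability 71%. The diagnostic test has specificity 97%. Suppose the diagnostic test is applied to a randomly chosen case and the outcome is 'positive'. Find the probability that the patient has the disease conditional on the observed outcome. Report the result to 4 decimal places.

Let H be the event that the patient has the disease. P(H) = 0.06, so P(¬H) = 0.94. With E the 'positive' result, P(E|H) = 0.71 and P(E|¬H) = 0.03.
P(E) = 0.71·0.06 + 0.03·0.94 = 0.042600 + 0.028200 = 0.070800.
By Bayes' theorem, P(H|E) = 0.042600 / 0.070800 = 0.6017.

P(H | E) ≈ 0.6017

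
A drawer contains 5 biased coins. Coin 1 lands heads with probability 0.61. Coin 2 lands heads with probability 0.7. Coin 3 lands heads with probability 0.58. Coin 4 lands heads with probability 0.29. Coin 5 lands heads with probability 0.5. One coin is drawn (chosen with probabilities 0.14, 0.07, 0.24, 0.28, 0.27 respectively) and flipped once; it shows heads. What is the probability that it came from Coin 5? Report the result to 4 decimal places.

Posterior probability ≈ 0.2756

P(heads|C1) = 0.61; P(heads|C2) = 0.7; P(heads|C3) = 0.58; P(heads|C4) = 0.29; P(heads|C5) = 0.5.
Prior × likelihood for each source: 0.14·0.61=0.08540, 0.07·0.7=0.04900, 0.24·0.58=0.1392, 0.28·0.29=0.08120, 0.27·0.5=0.1350. Summing gives P(heads) = 0.48980.
P(Coin 5 | heads) = 0.1350 / 0.48980 = 0.2756.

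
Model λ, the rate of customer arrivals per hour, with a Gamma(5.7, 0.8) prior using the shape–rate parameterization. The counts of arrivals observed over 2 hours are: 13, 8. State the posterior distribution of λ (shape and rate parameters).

Posterior: Gamma(shape=26.7, rate=2.8)

The Poisson likelihood adds the total count to the shape and the number of exposure periods to the rate. Here ∑xᵢ = 21 and n = 2, so shape 5.7→26.7 and rate 0.8→2.8.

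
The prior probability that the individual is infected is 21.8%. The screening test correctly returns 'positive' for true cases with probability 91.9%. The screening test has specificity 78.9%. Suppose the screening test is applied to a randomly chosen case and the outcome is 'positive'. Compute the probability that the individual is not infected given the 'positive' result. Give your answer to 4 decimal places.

P(¬H | E) ≈ 0.4516

Write H for 'the individual is infected'. Prior odds H:¬H = 0.218/0.782 = 0.27877. For the 'positive' outcome, the likelihood ratio is 0.919/0.211 = 4.3555.
Posterior odds = 0.27877 × 4.3555 = 1.2142, so P(H|E) = 1.2142/(1+1.2142) = 0.5484. Then P(¬H|E) = 1 − 0.5484 = 0.4516.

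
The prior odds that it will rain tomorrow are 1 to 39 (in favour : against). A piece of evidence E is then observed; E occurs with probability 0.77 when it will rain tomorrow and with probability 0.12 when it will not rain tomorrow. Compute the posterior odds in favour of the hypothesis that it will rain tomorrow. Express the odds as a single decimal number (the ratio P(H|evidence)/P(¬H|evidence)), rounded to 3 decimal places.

Prior odds = 1/39 = 0.025641.
Likelihood ratio for E = 0.77/0.12 = 6.4167.
Posterior odds = prior odds × LR = 0.16453.

Posterior odds ≈ 0.165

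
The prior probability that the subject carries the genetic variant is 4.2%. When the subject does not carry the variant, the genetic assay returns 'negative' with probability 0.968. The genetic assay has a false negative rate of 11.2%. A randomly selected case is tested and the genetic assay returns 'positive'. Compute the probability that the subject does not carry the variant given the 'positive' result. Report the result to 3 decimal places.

P(¬H | E) ≈ 0.451

Let H be the event that the subject carries the genetic variant. P(H) = 0.042, so P(¬H) = 0.958. With E the 'positive' result, P(E|H) = 0.888 and P(E|¬H) = 0.032.
P(E) = 0.888·0.042 + 0.032·0.958 = 0.037296 + 0.030656 = 0.067952.
By Bayes' theorem, P(H|E) = 0.037296 / 0.067952 = 0.549. Hence P(¬H|E) = 1 − 0.549 = 0.451.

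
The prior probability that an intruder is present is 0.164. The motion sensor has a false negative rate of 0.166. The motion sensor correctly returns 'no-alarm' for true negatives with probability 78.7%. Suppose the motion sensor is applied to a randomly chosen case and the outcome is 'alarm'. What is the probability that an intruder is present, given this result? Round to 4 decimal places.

P(H | E) ≈ 0.4344

Write H for 'an intruder is present'. Prior odds H:¬H = 0.164/0.836 = 0.19617. For the 'alarm' outcome, the likelihood ratio is 0.834/0.213 = 3.9155.
Posterior odds = 0.19617 × 3.9155 = 0.76811, so P(H|E) = 0.76811/(1+0.76811) = 0.4344.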